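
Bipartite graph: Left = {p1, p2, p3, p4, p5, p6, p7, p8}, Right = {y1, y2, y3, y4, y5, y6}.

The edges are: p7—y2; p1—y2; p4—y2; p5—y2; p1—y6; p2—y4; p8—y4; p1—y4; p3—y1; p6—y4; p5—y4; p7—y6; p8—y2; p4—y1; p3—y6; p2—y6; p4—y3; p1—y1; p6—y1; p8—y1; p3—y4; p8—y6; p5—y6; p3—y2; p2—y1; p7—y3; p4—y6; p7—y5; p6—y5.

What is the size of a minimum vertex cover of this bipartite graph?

6

{y1, y2, y3, y4, y5, y6} is a vertex cover of size 6: every edge has an endpoint in this set.
No smaller cover exists because p1–y1, p2–y4, p3–y6, p4–y3, p5–y2, p6–y5 is a matching of size 6, and a cover must include an endpoint of each of these disjoint edges (König's theorem).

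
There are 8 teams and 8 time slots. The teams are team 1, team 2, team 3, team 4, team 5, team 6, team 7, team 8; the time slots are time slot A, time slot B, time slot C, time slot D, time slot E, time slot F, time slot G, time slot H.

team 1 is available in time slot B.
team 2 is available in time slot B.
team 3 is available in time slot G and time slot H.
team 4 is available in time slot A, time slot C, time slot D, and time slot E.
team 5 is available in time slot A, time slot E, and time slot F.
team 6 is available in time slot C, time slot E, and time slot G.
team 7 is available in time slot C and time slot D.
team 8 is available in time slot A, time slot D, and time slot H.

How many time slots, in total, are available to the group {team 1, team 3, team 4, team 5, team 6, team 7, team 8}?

The union of neighbours of {team 1, team 3, team 4, team 5, team 6, team 7, team 8} is {time slot A, time slot B, time slot C, time slot D, time slot E, time slot F, time slot G, time slot H}, which has 8 elements.
Since |N(S)| = 8 ≥ |S| = 7, Hall's condition holds for this subset.

8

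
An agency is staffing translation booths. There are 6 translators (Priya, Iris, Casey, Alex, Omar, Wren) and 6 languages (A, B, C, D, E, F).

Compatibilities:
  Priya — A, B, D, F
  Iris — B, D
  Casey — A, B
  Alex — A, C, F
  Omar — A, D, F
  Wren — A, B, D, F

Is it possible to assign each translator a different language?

No

The set {Priya, Iris, Casey, Omar, Wren} has only 4 neighbours ({A, B, D, F}), so by Hall's theorem at most 5 of the 6 translators can be matched.
Hence no matching covers every translator.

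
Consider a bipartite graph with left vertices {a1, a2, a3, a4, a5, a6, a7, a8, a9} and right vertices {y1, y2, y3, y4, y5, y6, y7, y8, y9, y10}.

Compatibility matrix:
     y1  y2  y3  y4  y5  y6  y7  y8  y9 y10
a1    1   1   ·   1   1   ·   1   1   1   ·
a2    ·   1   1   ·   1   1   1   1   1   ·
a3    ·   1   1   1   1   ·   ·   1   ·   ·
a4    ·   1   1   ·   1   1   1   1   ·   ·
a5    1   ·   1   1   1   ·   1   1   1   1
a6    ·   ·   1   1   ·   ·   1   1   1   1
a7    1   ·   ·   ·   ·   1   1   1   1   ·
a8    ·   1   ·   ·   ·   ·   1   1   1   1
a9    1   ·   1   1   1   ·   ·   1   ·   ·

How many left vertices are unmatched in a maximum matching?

0

One maximum matching: a1→y4, a2→y7, a3→y8, a4→y2, a5→y1, a6→y9, a7→y6, a8→y10, a9→y3.
All 9 left vertices are matched, so no larger matching exists.
That matches 9 of the 9, leaving 0 unmatched; no matching can do better.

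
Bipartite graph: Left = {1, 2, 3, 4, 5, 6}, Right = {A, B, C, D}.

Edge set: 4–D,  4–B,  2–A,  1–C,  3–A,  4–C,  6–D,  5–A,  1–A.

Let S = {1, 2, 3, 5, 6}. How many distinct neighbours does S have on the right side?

The union of neighbours of {1, 2, 3, 5, 6} is {A, C, D}, which has 3 elements.
Since |N(S)| = 3 < |S| = 5, Hall's condition fails for this subset.

3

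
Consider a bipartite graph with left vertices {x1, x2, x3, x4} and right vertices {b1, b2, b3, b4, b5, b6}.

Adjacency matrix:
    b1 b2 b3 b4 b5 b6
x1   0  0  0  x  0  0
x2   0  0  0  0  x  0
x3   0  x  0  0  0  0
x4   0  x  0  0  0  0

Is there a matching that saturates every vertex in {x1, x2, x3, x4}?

No

The set {x3, x4} has only 1 neighbour ({b2}), so by Hall's theorem at most 3 of the 4 left vertices can be matched.
Hence no matching covers every left vertex.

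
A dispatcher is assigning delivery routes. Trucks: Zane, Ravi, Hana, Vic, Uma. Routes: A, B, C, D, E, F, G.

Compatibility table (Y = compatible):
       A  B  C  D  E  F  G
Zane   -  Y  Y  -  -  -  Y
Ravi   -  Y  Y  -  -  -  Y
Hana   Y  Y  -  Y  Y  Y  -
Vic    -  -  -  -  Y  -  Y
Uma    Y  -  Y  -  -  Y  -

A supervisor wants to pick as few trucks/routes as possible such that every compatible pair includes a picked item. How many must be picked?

The 5 edges Zane–C, Ravi–B, Hana–A, Vic–E, Uma–F form a matching, so any vertex cover needs at least 5 vertices (one per matched edge).
Conversely {Zane, Ravi, Hana, Vic, Uma} meets every edge and has exactly 5 vertices, so 5 is optimal.

5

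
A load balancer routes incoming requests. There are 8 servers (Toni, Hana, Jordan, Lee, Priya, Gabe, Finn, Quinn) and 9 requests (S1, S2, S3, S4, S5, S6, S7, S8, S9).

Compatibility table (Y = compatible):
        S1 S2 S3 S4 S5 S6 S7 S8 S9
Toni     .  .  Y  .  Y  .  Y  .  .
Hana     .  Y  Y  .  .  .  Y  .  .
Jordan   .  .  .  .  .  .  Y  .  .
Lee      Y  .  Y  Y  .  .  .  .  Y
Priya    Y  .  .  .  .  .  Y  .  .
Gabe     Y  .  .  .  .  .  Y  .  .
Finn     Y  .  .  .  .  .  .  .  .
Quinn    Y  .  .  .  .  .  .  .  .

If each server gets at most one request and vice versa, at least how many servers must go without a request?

3

One maximum matching: Toni–S3, Hana–S2, Jordan–S7, Lee–S4, Priya–S1.
The set {Jordan, Priya, Gabe, Finn, Quinn} has only 2 neighbours ({S1, S7}), so by Hall's theorem at most 5 of the 8 servers can be matched.
That matches 5 of the 8, leaving 3 unmatched; no matching can do better.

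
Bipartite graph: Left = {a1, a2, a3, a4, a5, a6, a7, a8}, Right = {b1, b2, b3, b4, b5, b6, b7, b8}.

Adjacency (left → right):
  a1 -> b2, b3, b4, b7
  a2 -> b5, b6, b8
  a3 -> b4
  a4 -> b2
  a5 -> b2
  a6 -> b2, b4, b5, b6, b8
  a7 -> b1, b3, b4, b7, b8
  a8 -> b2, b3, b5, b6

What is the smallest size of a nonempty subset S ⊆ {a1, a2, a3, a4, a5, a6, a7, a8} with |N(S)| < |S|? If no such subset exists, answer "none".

Take S = {a4, a5}. Its neighbourhood is {b2}, so |N(S)| = 1 < |S| = 2.
No single vertex violates Hall's condition since each has at least one neighbour, so 2 is the minimum.

2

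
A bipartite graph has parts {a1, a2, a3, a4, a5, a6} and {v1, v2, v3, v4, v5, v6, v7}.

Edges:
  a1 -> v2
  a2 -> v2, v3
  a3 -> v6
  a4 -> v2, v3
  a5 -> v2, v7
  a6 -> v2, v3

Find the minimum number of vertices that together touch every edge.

{a3, a5, v2, v3} is a vertex cover of size 4: every edge has an endpoint in this set.
No smaller cover exists because a1–v2, a2–v3, a3–v6, a5–v7 is a matching of size 4, and a cover must include an endpoint of each of these disjoint edges (König's theorem).

4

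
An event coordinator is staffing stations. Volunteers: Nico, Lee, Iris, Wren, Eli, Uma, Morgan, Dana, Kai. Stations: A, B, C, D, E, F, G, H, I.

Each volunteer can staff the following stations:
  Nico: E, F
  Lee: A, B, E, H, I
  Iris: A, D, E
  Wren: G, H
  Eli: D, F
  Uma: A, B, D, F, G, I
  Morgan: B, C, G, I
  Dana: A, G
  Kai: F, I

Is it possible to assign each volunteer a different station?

One maximum matching: Nico→E, Lee→I, Iris→A, Wren→H, Eli→D, Uma→B, Morgan→C, Dana→G, Kai→F.
Every volunteer is matched, so this is a perfect matching.

Yes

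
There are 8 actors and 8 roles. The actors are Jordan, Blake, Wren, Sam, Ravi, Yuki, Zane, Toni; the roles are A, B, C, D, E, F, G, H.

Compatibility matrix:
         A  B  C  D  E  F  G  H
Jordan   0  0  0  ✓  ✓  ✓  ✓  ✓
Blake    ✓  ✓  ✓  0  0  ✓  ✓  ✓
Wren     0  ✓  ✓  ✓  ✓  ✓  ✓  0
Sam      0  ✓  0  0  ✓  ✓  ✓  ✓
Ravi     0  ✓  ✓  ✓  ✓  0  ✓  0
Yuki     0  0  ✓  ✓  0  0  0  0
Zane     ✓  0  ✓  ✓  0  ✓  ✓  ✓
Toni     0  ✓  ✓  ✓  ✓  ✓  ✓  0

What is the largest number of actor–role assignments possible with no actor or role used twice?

A valid assignment of size 8: Jordan-D, Blake-H, Wren-F, Sam-E, Ravi-B, Yuki-C, Zane-A, Toni-G.
All 8 actors are matched, so no larger matching exists.

8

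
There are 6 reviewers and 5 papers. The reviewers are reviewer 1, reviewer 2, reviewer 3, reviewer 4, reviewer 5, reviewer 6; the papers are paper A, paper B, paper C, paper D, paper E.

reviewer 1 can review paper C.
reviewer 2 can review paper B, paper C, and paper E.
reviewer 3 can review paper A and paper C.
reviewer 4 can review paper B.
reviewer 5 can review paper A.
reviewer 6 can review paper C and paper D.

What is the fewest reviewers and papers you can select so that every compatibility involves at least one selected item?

The 5 edges reviewer 1–paper C, reviewer 2–paper E, reviewer 3–paper A, reviewer 4–paper B, reviewer 6–paper D form a matching, so any vertex cover needs at least 5 vertices (one per matched edge).
Conversely {reviewer 2, reviewer 4, reviewer 6, paper A, paper C} meets every edge and has exactly 5 vertices, so 5 is optimal.

5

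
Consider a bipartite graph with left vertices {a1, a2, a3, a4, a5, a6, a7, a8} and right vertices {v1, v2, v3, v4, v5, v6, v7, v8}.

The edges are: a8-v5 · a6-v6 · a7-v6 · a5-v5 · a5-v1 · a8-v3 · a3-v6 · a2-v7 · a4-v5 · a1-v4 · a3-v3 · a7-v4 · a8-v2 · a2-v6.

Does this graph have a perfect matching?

No

The set {a1, a6, a7} has only 2 neighbours ({v4, v6}), so by Hall's theorem at most 7 of the 8 left vertices can be matched.
Hence no matching covers every left vertex.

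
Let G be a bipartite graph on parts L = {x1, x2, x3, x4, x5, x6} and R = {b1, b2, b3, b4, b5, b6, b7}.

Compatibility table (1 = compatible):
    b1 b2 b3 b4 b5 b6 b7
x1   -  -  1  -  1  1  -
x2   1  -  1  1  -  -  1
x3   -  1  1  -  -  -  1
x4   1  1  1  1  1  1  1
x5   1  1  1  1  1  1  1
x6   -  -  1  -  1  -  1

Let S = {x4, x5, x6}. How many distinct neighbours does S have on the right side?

The union of neighbours of {x4, x5, x6} is {b1, b2, b3, b4, b5, b6, b7}, which has 7 elements.
Since |N(S)| = 7 ≥ |S| = 3, Hall's condition holds for this subset.

7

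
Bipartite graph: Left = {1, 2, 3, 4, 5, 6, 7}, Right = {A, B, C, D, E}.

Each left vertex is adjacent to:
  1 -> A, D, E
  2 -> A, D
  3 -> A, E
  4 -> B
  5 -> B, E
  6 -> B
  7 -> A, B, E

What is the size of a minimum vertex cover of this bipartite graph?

4

{A, B, D, E} is a vertex cover of size 4: every edge has an endpoint in this set.
No smaller cover exists because 1–D, 2–A, 3–E, 4–B is a matching of size 4, and a cover must include an endpoint of each of these disjoint edges (König's theorem).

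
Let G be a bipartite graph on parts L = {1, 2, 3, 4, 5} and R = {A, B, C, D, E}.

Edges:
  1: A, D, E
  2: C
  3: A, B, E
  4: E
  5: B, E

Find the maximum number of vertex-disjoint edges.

A valid assignment of size 5: 1-D, 2-C, 3-A, 4-E, 5-B.
This saturates every left vertex, so 5 is the maximum.

5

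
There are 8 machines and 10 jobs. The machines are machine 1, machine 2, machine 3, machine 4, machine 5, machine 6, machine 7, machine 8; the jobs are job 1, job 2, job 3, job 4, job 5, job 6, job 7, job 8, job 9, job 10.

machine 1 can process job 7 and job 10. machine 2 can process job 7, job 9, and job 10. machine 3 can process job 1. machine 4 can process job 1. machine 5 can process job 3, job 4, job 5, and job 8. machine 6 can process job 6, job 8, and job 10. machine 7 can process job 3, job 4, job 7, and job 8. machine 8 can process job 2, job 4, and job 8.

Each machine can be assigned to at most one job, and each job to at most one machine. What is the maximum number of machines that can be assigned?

For example, pair machine 1–job 7, machine 2–job 9, machine 3–job 1, machine 5–job 4, machine 6–job 6, machine 7–job 3, machine 8–job 2.
The set {machine 3, machine 4} has only 1 neighbour ({job 1}), so by Hall's theorem at most 7 of the 8 machines can be matched.

7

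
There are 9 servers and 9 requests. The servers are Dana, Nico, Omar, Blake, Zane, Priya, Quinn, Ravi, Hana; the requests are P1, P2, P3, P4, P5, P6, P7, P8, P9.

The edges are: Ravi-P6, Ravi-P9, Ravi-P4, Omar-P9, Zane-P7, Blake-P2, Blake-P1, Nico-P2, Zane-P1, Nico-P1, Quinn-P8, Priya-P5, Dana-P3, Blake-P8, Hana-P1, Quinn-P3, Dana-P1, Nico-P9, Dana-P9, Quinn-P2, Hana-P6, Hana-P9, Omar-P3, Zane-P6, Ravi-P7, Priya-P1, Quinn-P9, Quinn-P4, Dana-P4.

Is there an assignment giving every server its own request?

Yes

One maximum matching: Dana–P4, Nico–P9, Omar–P3, Blake–P8, Zane–P6, Priya–P5, Quinn–P2, Ravi–P7, Hana–P1.
Every server is matched, so this is a perfect matching.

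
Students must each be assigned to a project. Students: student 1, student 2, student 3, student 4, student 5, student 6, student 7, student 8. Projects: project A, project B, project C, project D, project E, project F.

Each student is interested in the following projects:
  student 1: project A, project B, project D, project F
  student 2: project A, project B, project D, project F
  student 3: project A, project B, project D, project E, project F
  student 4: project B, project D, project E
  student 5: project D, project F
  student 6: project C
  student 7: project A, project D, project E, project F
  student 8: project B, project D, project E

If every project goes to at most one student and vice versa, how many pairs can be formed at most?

6

One maximum matching: student 1-project B, student 2-project D, student 3-project A, student 4-project E, student 5-project F, student 6-project C.
The set {student 1, student 2, student 3, student 4, student 5, student 7, student 8} has only 5 neighbours ({project A, project B, project D, project E, project F}), so by Hall's theorem at most 6 of the 8 students can be matched.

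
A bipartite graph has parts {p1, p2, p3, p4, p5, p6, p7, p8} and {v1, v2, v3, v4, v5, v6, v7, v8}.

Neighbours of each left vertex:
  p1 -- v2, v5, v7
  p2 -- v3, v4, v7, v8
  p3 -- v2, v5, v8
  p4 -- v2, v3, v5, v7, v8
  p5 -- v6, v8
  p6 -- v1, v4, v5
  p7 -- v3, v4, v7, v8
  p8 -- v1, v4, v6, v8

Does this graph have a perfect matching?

Yes

A valid assignment of size 8: p1–v7, p2–v3, p3–v2, p4–v5, p5–v8, p6–v1, p7–v4, p8–v6.
All 8 left vertices are covered.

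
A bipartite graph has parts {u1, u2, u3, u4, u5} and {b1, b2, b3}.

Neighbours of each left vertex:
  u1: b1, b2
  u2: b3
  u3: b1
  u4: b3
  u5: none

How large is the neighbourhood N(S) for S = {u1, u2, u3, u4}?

3

The union of neighbours of {u1, u2, u3, u4} is {b1, b2, b3}, which has 3 elements.
Since |N(S)| = 3 < |S| = 4, Hall's condition fails for this subset.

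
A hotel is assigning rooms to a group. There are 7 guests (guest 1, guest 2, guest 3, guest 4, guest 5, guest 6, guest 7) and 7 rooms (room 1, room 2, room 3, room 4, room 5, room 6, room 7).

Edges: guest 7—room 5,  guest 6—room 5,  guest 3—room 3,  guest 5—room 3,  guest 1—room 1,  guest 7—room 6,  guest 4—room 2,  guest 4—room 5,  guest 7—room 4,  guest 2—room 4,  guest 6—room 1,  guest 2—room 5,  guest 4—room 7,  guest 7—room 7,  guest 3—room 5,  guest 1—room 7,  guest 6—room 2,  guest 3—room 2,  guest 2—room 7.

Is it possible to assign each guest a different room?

For example, pair guest 1-room 1, guest 2-room 4, guest 3-room 2, guest 4-room 7, guest 5-room 3, guest 6-room 5, guest 7-room 6.
All 7 guests are covered.

Yes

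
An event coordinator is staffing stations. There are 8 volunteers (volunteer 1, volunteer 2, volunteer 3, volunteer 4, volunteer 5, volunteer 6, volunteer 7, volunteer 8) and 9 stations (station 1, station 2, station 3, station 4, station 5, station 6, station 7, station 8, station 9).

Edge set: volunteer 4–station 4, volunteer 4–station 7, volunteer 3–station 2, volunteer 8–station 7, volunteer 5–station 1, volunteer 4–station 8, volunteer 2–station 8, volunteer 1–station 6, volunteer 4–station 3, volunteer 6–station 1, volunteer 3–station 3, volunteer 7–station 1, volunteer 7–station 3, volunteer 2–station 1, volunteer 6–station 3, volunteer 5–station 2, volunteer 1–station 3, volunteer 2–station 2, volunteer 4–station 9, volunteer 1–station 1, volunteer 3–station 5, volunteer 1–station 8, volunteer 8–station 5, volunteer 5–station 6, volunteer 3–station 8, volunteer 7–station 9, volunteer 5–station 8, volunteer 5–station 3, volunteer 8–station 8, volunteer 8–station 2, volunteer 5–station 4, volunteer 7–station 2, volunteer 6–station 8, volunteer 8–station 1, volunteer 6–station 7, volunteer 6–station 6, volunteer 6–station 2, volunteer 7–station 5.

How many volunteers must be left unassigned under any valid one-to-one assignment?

One maximum matching: volunteer 1→station 3, volunteer 2→station 1, volunteer 3→station 2, volunteer 4→station 8, volunteer 5→station 4, volunteer 6→station 6, volunteer 7→station 9, volunteer 8→station 7.
All 8 volunteers are matched, so no larger matching exists.
That matches 8 of the 8, leaving 0 unmatched; no matching can do better.

0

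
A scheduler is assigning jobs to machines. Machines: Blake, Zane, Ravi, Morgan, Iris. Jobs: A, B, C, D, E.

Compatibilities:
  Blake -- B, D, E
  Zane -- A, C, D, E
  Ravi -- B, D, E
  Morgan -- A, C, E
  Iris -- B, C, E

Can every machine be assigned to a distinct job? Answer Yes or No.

Yes

One maximum matching: Blake-E, Zane-A, Ravi-D, Morgan-C, Iris-B.
All 5 machines are covered.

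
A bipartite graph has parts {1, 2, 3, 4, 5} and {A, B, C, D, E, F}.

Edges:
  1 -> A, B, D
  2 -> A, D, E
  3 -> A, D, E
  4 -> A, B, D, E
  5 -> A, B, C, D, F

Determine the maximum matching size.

5

For example, pair 1–D, 2–E, 3–A, 4–B, 5–F.
All 5 left vertices are matched, so no larger matching exists.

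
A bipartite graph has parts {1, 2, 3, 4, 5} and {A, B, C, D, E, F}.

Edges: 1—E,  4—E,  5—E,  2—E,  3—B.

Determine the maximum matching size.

One maximum matching: 1-E, 3-B.
The set {1, 2, 4, 5} has only 1 neighbour ({E}), so by Hall's theorem at most 2 of the 5 left vertices can be matched.

2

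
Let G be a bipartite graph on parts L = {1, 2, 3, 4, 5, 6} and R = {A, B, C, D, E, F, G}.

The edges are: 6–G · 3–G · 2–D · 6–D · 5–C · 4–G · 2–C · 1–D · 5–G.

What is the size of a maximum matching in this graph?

A valid assignment of size 3: 1→D, 2→C, 3→G.
The set {1, 2, 3, 4, 5, 6} has only 3 neighbours ({C, D, G}), so by Hall's theorem at most 3 of the 6 left vertices can be matched.

3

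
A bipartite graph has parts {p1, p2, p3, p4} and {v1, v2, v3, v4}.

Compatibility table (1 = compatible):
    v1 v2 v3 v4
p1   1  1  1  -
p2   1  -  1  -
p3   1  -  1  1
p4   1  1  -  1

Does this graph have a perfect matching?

Yes

For example, pair p1–v1, p2–v3, p3–v4, p4–v2.
All 4 left vertices are covered.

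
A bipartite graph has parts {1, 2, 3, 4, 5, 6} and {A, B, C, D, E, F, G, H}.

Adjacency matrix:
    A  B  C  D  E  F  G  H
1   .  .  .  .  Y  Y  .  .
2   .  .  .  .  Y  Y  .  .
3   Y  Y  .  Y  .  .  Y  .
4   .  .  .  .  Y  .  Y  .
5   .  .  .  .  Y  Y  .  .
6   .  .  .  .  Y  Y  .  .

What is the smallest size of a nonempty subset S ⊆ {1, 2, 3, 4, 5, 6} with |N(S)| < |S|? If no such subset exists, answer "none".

Take S = {1, 2, 5}. Its neighbourhood is {E, F}, so |N(S)| = 2 < |S| = 3.
Every subset of size less than 3 has at least as many neighbours as members, so 3 is the minimum.

3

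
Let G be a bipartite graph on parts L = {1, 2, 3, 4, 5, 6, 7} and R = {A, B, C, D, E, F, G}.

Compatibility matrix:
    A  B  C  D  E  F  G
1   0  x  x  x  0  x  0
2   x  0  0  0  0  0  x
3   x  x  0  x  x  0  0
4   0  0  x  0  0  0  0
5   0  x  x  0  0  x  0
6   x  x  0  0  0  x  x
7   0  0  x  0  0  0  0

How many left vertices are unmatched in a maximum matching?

One maximum matching: 1→D, 2→G, 3→E, 4→C, 5→F, 6→B.
The set {4, 7} has only 1 neighbour ({C}), so by Hall's theorem at most 6 of the 7 left vertices can be matched.
That matches 6 of the 7, leaving 1 unmatched; no matching can do better.

1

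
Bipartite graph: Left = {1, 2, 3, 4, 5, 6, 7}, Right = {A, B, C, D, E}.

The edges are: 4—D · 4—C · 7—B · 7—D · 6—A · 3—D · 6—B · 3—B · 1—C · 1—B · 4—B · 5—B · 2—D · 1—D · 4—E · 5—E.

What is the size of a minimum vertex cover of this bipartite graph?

A maximum matching has 5 edges (e.g. 1–C, 2–D, 3–B, 4–E, 6–A).
By König's theorem the minimum vertex cover has the same size. One such cover is {6, B, C, D, E}.

5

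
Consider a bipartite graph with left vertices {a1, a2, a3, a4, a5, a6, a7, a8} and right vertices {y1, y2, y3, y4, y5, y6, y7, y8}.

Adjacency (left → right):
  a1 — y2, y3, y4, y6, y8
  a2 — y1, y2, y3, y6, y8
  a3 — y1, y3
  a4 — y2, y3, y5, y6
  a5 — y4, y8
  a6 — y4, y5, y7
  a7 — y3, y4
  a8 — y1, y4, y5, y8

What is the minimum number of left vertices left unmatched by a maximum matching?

A valid assignment of size 8: a1–y6, a2–y2, a3–y3, a4–y5, a5–y8, a6–y7, a7–y4, a8–y1.
All 8 left vertices are matched, so no larger matching exists.
That matches 8 of the 8, leaving 0 unmatched; no matching can do better.

0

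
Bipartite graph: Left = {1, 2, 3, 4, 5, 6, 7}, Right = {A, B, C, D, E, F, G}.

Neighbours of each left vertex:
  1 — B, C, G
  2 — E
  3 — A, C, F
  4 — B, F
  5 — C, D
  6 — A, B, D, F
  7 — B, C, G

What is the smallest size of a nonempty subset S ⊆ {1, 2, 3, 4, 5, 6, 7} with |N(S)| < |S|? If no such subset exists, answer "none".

A matching saturating every left vertex exists, for instance 1→G, 2→E, 3→A, 4→F, 5→C, 6→D, 7→B.
By Hall's marriage theorem, this means |N(S)| ≥ |S| for every subset S, so no violating subset exists.

none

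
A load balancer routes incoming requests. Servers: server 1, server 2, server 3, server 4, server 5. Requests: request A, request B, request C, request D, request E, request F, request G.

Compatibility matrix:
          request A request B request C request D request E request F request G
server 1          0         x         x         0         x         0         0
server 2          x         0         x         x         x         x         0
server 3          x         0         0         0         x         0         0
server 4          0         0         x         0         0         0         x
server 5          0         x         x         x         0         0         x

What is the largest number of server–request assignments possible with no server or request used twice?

5

One maximum matching: server 1-request C, server 2-request F, server 3-request E, server 4-request G, server 5-request D.
This saturates every server, so 5 is the maximum.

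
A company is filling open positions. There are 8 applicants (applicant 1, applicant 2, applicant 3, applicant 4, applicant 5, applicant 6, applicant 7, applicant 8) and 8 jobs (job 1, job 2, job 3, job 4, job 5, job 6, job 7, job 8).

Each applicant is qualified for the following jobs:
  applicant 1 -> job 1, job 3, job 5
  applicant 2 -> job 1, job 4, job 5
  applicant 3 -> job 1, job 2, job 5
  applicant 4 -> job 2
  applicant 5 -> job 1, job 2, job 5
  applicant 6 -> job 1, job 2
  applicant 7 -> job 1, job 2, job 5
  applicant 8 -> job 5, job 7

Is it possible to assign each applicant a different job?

No

The set {applicant 3, applicant 4, applicant 5, applicant 6, applicant 7} has only 3 neighbours ({job 1, job 2, job 5}), so by Hall's theorem at most 6 of the 8 applicants can be matched.
Hence no matching covers every applicant.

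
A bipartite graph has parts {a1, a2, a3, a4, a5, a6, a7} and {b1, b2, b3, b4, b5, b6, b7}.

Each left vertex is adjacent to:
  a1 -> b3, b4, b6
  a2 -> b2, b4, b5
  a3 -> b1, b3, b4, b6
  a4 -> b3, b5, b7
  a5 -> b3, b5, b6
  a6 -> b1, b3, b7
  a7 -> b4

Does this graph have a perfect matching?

Yes

One maximum matching: a1–b3, a2–b2, a3–b1, a4–b5, a5–b6, a6–b7, a7–b4.
All 7 left vertices are covered.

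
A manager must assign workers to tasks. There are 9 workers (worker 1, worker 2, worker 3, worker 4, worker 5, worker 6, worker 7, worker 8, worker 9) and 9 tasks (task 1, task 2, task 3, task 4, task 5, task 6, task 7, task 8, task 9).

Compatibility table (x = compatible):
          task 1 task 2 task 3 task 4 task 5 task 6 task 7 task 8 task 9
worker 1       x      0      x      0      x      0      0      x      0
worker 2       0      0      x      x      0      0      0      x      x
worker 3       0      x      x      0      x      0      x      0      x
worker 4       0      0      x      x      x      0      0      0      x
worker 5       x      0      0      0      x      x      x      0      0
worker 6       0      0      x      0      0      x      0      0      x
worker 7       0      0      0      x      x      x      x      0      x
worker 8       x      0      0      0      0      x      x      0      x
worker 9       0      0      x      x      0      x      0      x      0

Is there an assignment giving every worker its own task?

A valid assignment of size 9: worker 1→task 3, worker 2→task 8, worker 3→task 2, worker 4→task 5, worker 5→task 1, worker 6→task 9, worker 7→task 4, worker 8→task 7, worker 9→task 6.
All 9 workers are covered.

Yes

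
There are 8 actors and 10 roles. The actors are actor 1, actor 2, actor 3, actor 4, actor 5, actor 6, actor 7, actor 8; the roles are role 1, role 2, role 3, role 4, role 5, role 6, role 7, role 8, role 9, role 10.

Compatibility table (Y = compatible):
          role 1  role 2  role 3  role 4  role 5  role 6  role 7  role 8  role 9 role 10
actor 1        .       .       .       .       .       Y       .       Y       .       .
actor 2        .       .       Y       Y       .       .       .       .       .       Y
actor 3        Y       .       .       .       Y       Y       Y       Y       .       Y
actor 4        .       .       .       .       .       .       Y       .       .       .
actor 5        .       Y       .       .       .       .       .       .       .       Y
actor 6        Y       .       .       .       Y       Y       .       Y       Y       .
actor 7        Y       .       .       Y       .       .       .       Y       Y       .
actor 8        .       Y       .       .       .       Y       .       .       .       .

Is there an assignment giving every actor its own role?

Yes

A valid assignment of size 8: actor 1-role 6, actor 2-role 3, actor 3-role 1, actor 4-role 7, actor 5-role 10, actor 6-role 9, actor 7-role 8, actor 8-role 2.
All 8 actors are covered.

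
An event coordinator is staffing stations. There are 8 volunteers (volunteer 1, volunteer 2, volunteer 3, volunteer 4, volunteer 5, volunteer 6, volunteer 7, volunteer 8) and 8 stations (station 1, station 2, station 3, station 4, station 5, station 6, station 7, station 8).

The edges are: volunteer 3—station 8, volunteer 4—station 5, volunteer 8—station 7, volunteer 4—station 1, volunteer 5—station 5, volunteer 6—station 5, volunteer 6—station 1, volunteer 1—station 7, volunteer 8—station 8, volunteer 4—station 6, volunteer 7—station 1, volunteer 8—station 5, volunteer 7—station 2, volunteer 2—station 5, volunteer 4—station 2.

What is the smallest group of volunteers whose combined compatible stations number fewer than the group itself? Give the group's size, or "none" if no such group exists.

Take S = {volunteer 2, volunteer 5}. Its neighbourhood is {station 5}, so |N(S)| = 1 < |S| = 2.
No single vertex violates Hall's condition since each has at least one neighbour, so 2 is the minimum.

2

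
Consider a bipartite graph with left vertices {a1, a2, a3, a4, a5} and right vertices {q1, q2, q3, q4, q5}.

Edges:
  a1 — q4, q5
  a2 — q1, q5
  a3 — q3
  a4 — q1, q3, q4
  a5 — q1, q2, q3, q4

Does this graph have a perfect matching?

One maximum matching: a1→q5, a2→q1, a3→q3, a4→q4, a5→q2.
All 5 left vertices are covered.

Yes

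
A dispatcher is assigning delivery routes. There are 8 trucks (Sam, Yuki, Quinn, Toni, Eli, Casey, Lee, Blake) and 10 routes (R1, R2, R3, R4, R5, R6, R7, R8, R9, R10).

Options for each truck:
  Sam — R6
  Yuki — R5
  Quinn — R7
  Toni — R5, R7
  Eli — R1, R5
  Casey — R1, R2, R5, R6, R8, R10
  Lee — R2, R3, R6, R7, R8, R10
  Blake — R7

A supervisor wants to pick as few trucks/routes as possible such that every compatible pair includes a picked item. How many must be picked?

{Sam, Eli, Casey, Lee, R5, R7} is a vertex cover of size 6: every edge has an endpoint in this set.
No smaller cover exists because Sam–R6, Yuki–R5, Quinn–R7, Eli–R1, Casey–R2, Lee–R3 is a matching of size 6, and a cover must include an endpoint of each of these disjoint edges (König's theorem).

6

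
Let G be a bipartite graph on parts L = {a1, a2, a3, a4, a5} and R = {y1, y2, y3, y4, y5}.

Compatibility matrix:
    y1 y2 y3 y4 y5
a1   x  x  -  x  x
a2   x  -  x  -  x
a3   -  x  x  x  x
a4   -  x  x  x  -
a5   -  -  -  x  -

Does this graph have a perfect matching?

Yes

For example, pair a1→y1, a2→y5, a3→y2, a4→y3, a5→y4.
Every left vertex is matched, so this is a perfect matching.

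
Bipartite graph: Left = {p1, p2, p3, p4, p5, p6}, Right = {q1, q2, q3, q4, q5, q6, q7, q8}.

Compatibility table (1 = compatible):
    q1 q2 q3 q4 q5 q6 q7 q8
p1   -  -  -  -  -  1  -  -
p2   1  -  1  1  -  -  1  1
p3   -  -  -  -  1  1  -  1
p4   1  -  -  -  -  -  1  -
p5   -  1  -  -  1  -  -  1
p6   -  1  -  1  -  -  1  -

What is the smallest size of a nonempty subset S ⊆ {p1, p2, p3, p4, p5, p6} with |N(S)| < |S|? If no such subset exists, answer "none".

A matching saturating every left vertex exists, for instance p1→q6, p2→q4, p3→q5, p4→q7, p5→q8, p6→q2.
By Hall's marriage theorem, this means |N(S)| ≥ |S| for every subset S, so no violating subset exists.

none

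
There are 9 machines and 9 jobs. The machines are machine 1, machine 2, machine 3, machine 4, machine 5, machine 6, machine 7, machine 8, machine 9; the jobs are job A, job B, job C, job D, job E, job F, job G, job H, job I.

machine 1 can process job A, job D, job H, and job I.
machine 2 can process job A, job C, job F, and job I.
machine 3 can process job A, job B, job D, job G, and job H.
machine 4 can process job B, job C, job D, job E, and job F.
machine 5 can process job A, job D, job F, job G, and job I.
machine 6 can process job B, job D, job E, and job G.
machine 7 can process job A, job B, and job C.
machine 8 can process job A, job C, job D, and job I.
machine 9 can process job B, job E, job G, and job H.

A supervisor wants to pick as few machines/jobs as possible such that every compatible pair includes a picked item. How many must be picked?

9

A maximum matching has 9 edges (e.g. machine 1–job A, machine 2–job C, machine 3–job H, machine 4–job D, machine 5–job F, machine 6–job E, machine 7–job B, machine 8–job I, machine 9–job G).
By König's theorem the minimum vertex cover has the same size. One such cover is {machine 1, machine 2, machine 3, machine 4, machine 5, machine 6, machine 7, machine 8, machine 9}.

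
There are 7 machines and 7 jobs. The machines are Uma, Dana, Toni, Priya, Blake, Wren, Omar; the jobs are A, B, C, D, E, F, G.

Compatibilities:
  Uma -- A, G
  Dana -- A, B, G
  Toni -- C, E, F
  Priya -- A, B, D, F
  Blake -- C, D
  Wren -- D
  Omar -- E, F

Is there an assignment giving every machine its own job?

Yes

For example, pair Uma–A, Dana–G, Toni–F, Priya–B, Blake–C, Wren–D, Omar–E.
Every machine is matched, so this is a perfect matching.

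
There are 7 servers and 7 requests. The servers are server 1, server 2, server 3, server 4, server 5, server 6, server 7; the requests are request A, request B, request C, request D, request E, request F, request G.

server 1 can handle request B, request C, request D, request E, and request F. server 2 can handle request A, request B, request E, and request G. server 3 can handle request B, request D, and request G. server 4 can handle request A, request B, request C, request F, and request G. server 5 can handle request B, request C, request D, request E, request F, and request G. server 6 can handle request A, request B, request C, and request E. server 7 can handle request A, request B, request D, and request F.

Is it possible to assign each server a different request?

A valid assignment of size 7: server 1–request B, server 2–request A, server 3–request G, server 4–request F, server 5–request E, server 6–request C, server 7–request D.
Every server is matched, so this is a perfect matching.

Yes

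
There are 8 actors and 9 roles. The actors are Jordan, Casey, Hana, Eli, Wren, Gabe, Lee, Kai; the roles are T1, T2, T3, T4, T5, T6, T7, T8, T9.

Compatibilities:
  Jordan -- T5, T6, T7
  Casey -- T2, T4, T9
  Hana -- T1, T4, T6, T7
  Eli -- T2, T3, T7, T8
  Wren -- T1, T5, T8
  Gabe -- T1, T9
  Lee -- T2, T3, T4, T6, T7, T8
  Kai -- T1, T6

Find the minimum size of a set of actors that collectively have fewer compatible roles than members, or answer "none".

none

A matching saturating every actor exists, for instance Jordan→T7, Casey→T2, Hana→T1, Eli→T8, Wren→T5, Gabe→T9, Lee→T4, Kai→T6.
By Hall's marriage theorem, this means |N(S)| ≥ |S| for every subset S, so no violating subset exists.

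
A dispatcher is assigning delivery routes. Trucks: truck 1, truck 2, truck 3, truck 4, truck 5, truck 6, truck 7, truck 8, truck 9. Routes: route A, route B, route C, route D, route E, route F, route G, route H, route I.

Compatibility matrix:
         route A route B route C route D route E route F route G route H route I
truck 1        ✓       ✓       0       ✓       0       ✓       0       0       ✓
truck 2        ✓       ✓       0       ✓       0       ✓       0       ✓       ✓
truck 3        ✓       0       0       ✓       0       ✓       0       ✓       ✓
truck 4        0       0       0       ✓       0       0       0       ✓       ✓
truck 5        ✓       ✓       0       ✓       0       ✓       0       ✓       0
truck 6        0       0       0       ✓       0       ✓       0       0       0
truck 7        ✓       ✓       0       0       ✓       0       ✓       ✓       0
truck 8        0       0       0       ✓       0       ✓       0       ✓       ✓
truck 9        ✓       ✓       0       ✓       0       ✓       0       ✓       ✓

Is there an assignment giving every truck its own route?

No

The set {truck 1, truck 2, truck 3, truck 4, truck 5, truck 6, truck 8, truck 9} has only 6 neighbours ({route A, route B, route D, route F, route H, route I}), so by Hall's theorem at most 7 of the 9 trucks can be matched.
Hence no matching covers every truck.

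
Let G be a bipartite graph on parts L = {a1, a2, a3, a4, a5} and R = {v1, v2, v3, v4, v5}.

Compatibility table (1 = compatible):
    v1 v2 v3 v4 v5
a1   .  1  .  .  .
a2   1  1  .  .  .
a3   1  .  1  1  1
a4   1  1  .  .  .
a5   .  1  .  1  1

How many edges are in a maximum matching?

4

One maximum matching: a1–v2, a2–v1, a3–v3, a5–v4.
The set {a1, a2, a4} has only 2 neighbours ({v1, v2}), so by Hall's theorem at most 4 of the 5 left vertices can be matched.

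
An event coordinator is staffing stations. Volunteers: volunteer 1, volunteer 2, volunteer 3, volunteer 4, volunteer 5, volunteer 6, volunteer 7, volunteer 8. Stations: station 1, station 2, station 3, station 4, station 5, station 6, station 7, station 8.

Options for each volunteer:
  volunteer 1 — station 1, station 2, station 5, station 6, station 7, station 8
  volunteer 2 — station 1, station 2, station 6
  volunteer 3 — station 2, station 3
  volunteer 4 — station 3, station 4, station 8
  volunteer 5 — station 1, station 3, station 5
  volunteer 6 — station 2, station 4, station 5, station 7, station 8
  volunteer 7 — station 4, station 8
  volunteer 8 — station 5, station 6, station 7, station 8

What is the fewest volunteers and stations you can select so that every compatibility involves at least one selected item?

{volunteer 1, volunteer 2, volunteer 3, volunteer 4, volunteer 5, volunteer 6, volunteer 7, volunteer 8} is a vertex cover of size 8: every edge has an endpoint in this set.
No smaller cover exists because volunteer 1–station 7, volunteer 2–station 6, volunteer 3–station 2, volunteer 4–station 3, volunteer 5–station 1, volunteer 6–station 5, volunteer 7–station 4, volunteer 8–station 8 is a matching of size 8, and a cover must include an endpoint of each of these disjoint edges (König's theorem).

8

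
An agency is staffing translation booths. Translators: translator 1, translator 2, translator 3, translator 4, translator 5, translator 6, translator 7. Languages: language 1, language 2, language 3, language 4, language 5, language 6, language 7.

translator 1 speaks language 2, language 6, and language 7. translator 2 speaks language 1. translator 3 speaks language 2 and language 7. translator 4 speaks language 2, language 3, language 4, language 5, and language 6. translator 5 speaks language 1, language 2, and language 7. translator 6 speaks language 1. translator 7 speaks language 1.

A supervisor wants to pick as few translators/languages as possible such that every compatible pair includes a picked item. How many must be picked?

5

{translator 1, translator 3, translator 4, translator 5, language 1} is a vertex cover of size 5: every edge has an endpoint in this set.
No smaller cover exists because translator 1–language 6, translator 2–language 1, translator 3–language 2, translator 4–language 3, translator 5–language 7 is a matching of size 5, and a cover must include an endpoint of each of these disjoint edges (König's theorem).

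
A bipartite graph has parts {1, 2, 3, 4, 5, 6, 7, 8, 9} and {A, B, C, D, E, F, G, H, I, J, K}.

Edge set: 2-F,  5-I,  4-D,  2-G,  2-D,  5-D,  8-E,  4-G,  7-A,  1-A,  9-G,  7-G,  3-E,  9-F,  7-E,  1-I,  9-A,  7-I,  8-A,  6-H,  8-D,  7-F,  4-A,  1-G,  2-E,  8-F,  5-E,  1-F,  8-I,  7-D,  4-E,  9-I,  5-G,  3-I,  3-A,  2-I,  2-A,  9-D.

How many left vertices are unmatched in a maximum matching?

2

One maximum matching: 1→F, 2→A, 3→I, 4→D, 5→E, 6→H, 7→G.
The set {1, 2, 3, 4, 5, 7, 8, 9} has only 6 neighbours ({A, D, E, F, G, I}), so by Hall's theorem at most 7 of the 9 left vertices can be matched.
That matches 7 of the 9, leaving 2 unmatched; no matching can do better.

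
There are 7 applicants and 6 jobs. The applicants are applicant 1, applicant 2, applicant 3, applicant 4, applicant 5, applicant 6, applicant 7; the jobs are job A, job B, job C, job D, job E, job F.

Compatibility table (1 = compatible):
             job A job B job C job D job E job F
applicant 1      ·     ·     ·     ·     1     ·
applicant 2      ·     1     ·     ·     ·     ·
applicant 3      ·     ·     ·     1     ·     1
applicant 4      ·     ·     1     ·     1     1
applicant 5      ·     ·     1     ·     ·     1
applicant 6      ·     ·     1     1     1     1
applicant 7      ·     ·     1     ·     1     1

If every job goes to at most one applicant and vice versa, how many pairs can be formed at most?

One maximum matching: applicant 1–job E, applicant 2–job B, applicant 3–job D, applicant 4–job C, applicant 5–job F.
The set {applicant 1, applicant 3, applicant 4, applicant 5, applicant 6, applicant 7} has only 4 neighbours ({job C, job D, job E, job F}), so by Hall's theorem at most 5 of the 7 applicants can be matched.

5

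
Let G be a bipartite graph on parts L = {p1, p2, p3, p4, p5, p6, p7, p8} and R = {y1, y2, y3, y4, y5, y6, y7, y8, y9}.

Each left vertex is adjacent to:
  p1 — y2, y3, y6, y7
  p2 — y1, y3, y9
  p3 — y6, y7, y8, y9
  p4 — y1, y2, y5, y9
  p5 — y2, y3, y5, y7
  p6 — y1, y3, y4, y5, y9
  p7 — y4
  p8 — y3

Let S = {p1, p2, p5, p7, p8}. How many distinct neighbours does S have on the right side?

8

The union of neighbours of {p1, p2, p5, p7, p8} is {y1, y2, y3, y4, y5, y6, y7, y9}, which has 8 elements.
Since |N(S)| = 8 ≥ |S| = 5, Hall's condition holds for this subset.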